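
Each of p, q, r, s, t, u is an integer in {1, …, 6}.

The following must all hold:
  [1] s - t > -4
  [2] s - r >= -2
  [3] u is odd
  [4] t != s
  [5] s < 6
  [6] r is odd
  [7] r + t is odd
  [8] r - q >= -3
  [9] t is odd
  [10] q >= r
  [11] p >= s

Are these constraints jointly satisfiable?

Constraint 6 makes r odd and constraint 9 makes t odd, so r + t must be even. Constraint 7 says r + t is odd — contradiction.

Unsatisfiable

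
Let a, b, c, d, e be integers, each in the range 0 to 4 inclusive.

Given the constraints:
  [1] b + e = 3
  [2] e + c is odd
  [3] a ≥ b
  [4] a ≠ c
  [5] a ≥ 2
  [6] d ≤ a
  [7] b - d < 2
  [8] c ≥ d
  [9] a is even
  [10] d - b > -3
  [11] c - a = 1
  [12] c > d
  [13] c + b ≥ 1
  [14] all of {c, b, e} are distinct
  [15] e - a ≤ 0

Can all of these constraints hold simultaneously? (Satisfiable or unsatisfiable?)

Satisfiable

One satisfying assignment is a = 2, b = 1, c = 3, d = 1, e = 2.
For the less obvious constraints — constraint 1: b + e = 3; constraint 7: b - d = 0 — and the others hold by inspection.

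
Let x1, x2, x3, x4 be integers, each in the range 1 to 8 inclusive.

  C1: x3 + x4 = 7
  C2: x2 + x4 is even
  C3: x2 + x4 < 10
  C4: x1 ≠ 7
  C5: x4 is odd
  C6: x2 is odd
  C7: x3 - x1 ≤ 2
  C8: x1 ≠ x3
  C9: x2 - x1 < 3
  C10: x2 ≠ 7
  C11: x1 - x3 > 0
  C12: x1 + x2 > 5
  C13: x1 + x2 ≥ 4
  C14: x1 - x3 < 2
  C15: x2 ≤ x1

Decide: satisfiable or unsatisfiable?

One satisfying assignment is x1 = 3, x2 = 3, x3 = 2, x4 = 5.
For the less obvious constraints — constraint 1: x3 + x4 = 7; constraint 3: x2 + x4 = 8; constraint 7: x3 - x1 = -1 — and the others hold by inspection.

Satisfiable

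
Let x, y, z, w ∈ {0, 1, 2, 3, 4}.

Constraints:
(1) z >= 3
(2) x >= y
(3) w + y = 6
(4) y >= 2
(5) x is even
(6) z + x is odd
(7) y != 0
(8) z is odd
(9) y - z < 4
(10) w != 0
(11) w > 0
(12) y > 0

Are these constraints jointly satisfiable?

Satisfiable

Try x = 4, y = 4, z = 3, w = 2.
Check constraint 3: w + y = 6; constraint 5: x = 4 is even; constraint 9: y - z = 1. The remaining constraints are straightforward to verify.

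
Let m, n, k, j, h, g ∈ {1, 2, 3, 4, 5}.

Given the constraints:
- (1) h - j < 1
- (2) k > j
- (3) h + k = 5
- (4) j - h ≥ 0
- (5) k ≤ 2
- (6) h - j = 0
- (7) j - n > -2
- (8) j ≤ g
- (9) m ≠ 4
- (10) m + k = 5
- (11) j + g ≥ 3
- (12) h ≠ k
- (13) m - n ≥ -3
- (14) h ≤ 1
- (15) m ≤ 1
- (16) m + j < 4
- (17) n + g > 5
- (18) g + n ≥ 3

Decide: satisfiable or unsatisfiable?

Unsatisfiable

From constraint 15: m ≤ 1. From constraint 5: k ≤ 2. Hence m + k ≤ 3. But constraint 10 requires m + k = 5, and 5 > 3. Contradiction.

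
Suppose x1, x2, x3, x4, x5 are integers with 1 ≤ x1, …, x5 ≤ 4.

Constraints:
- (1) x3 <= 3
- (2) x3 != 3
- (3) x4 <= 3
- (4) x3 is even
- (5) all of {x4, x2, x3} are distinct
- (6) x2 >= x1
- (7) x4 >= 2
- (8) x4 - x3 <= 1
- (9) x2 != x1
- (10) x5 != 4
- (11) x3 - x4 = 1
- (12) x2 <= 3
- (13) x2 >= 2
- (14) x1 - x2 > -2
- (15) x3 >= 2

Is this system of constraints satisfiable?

Unsatisfiable

Constraints 1, 3, 7, 12, 13, and 15 confine each of x4, x2, x3 to the 2 values {2, 3}.
Constraint 5 requires all 3 of them to be distinct, but only 2 values are available — impossible by the pigeonhole principle.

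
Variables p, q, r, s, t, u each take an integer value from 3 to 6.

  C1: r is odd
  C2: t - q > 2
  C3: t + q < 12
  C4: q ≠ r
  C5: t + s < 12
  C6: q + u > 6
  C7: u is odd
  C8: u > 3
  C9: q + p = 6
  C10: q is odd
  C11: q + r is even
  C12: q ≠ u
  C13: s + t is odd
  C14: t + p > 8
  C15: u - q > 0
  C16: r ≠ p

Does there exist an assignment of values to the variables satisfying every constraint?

One satisfying assignment is p = 3, q = 3, r = 5, s = 3, t = 6, u = 5.
For the less obvious constraints — constraint 2: t - q = 3; constraint 3: t + q = 9 — and the others hold by inspection.

Satisfiable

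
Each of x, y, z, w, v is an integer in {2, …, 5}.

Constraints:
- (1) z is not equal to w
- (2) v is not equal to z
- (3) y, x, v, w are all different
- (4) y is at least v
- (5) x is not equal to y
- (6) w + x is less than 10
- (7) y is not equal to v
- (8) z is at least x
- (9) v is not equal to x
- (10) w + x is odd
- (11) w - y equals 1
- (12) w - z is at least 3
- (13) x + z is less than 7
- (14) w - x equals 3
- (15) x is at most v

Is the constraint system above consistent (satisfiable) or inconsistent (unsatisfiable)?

Satisfiable

Setting (x, y, z, w, v) = (2, 4, 2, 5, 3) satisfies everything: constraint 6: w + x = 7; constraint 11: w - y = 1, and the others follow.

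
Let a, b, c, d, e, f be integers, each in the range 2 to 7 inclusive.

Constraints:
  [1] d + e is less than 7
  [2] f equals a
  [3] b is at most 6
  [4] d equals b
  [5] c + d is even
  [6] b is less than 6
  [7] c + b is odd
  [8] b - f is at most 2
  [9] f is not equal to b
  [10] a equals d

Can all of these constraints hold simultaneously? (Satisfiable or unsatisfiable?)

Unsatisfiable

From constraints 2, 4, and 10, f = a = d = b, so f = b. But constraint 9 says f ≠ b. Contradiction.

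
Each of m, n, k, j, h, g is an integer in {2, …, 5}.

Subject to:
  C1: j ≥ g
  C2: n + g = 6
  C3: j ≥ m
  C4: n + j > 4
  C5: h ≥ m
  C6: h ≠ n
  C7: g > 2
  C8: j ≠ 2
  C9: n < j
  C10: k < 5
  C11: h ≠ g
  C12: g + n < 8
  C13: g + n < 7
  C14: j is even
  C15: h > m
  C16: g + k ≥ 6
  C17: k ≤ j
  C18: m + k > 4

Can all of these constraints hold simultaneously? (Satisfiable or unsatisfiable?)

Setting (m, n, k, j, h, g) = (2, 2, 3, 4, 3, 4) satisfies everything: constraint 2: n + g = 6; constraint 4: n + j = 6; constraint 12: g + n = 6, and the others follow.

Satisfiable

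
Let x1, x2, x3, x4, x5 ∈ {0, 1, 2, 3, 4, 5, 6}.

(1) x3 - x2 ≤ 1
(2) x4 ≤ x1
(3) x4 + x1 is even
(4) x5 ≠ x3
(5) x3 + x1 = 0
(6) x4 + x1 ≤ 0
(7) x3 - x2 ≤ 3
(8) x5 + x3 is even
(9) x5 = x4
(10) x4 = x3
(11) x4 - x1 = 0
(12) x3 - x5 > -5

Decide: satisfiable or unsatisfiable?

From constraints 9 and 10, x5 = x4 = x3, so x5 = x3. But constraint 4 says x5 ≠ x3. Contradiction.

Unsatisfiable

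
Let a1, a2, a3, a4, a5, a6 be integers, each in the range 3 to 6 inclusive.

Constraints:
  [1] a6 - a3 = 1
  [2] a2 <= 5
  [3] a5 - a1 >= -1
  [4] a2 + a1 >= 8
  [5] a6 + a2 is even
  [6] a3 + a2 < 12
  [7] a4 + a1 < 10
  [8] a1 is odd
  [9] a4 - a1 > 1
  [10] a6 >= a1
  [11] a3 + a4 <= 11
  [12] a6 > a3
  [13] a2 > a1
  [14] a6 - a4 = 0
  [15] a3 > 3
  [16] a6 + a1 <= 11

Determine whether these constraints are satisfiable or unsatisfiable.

Take a1 = 3, a2 = 5, a3 = 4, a4 = 5, a5 = 4, a6 = 5. Then constraint 1: a6 - a3 = 1; constraint 3: a5 - a1 = 1; constraint 4: a2 + a1 = 8, and every other listed constraint is also met.

Satisfiable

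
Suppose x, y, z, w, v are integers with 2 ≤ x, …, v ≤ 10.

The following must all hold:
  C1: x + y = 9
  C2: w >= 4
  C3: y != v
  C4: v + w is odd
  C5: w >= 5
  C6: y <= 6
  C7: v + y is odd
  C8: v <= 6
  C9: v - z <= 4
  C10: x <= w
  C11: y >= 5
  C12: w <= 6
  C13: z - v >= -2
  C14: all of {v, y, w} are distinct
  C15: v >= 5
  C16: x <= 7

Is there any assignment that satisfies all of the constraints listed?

Constraints 5, 6, 8, 11, 12, and 15 confine each of v, y, w to the 2 values {5, 6}.
Constraint 14 requires all 3 of them to be distinct, but only 2 values are available — impossible by the pigeonhole principle.

Unsatisfiable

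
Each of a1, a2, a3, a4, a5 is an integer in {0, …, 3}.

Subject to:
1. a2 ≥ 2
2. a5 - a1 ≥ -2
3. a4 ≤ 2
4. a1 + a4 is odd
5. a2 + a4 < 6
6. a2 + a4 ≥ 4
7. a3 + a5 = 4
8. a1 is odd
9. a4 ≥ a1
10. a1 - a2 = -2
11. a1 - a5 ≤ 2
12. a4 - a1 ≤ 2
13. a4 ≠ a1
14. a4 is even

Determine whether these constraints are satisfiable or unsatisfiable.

Satisfiable

Setting (a1, a2, a3, a4, a5) = (1, 3, 3, 2, 1) satisfies everything: constraint 2: a5 - a1 = 0; constraint 5: a2 + a4 = 5, and the others follow.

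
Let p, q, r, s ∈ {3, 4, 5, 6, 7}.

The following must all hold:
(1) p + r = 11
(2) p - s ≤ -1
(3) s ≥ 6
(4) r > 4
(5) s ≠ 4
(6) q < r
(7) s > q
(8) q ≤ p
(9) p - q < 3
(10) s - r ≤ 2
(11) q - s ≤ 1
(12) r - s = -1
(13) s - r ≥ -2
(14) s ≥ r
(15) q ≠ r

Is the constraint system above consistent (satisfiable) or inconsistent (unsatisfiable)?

Take p = 5, q = 5, r = 6, s = 7. Then constraint 1: p + r = 11; constraint 2: p - s = -2; constraint 9: p - q = 0, and every other listed constraint is also met.

Satisfiable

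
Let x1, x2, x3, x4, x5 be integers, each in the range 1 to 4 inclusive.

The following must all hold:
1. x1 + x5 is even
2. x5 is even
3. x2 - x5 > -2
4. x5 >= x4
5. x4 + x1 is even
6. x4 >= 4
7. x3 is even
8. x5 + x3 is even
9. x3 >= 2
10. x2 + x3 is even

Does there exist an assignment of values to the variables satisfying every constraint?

Try x1 = 2, x2 = 4, x3 = 4, x4 = 4, x5 = 4.
Check constraint 1: x1 + x5 = 6 is even; constraint 2: x5 = 4 is even; constraint 3: x2 - x5 = 0. The remaining constraints are straightforward to verify.

Satisfiable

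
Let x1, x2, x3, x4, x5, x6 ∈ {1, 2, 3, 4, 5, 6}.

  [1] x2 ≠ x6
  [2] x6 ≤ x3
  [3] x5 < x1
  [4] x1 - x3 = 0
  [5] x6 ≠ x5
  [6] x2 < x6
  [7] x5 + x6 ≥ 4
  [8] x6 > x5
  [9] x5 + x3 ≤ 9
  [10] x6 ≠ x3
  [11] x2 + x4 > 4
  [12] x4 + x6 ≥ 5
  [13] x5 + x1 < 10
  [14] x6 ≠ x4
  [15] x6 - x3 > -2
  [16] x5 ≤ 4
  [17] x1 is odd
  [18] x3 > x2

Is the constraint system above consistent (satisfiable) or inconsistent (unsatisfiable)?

One satisfying assignment is x1 = 5, x2 = 2, x3 = 5, x4 = 3, x5 = 2, x6 = 4.
For the less obvious constraints — constraint 4: x1 - x3 = 0; constraint 7: x5 + x6 = 6 — and the others hold by inspection.

Satisfiable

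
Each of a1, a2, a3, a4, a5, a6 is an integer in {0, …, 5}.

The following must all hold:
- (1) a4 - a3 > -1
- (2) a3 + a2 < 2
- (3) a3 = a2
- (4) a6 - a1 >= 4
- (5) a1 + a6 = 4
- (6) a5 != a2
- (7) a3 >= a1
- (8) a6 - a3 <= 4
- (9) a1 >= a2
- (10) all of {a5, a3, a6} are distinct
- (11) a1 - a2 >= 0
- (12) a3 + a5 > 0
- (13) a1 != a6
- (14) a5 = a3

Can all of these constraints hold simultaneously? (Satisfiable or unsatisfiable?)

Unsatisfiable

From constraints 3 and 14, a5 = a3 = a2, so a5 = a2. But constraint 6 says a5 ≠ a2. Contradiction.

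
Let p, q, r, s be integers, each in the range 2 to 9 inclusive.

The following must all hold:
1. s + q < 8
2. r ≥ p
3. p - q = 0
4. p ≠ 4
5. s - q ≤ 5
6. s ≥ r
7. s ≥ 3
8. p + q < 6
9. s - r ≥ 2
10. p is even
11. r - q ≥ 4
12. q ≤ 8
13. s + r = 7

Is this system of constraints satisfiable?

Constraints 5, 9, and 11 give s − r ≥ 2, r − q ≥ 4, q − s ≥ -5.
Adding all 3 inequalities: the left sides telescope to 0, and the right sides sum to 2 + 4 + (-5) = 1. So 0 ≥ 1, which is false.

Unsatisfiable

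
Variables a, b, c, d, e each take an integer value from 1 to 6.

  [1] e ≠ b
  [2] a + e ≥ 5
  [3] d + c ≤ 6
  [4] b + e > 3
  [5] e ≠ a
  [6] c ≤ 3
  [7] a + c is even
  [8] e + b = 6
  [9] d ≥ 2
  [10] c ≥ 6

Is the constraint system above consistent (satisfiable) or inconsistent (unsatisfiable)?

From constraint 9: d ≥ 2. From constraint 10: c ≥ 6. Hence d + c ≥ 8. But constraint 3 requires d + c ≤ 6, and 6 < 8. Contradiction.

Unsatisfiable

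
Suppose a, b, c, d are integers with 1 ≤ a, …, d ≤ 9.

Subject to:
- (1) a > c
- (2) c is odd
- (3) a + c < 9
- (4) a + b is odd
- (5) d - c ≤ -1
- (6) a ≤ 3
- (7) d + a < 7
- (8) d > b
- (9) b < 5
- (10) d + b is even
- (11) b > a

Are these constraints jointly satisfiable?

Unsatisfiable

Constraints 1, 5, 8, and 11 give a < b, b < d, d < c, c < a. Chaining: a < b < d < c < a, which forces a < a — impossible.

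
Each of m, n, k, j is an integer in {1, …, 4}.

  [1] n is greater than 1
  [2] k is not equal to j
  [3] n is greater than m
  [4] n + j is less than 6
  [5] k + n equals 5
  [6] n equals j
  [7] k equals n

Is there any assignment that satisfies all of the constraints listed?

Unsatisfiable

From constraints 6 and 7, k = n = j, so k = j. But constraint 2 says k ≠ j. Contradiction.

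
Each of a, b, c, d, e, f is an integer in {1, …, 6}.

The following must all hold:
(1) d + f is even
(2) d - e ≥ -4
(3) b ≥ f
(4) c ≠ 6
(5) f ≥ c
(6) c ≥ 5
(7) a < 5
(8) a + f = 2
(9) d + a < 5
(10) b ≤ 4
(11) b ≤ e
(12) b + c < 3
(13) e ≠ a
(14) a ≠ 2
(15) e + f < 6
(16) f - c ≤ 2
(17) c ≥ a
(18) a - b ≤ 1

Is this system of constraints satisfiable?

Unsatisfiable

From constraints 5 and 6: f ≥ c and c ≥ 5, so f ≥ 5. From constraints 3 and 10: f ≤ b and b ≤ 4, so f ≤ 4. But 4 < 5, so no value of f works.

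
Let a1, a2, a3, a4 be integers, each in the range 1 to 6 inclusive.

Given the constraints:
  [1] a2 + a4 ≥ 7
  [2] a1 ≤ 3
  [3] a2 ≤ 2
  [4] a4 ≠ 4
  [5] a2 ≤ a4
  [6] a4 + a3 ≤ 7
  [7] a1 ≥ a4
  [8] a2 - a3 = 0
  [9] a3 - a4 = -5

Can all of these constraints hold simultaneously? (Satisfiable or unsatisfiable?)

From constraint 3: a2 ≤ 2. From constraints 2 and 7: a4 ≤ a1 ≤ 3. Hence a2 + a4 ≤ 5. But constraint 1 requires a2 + a4 ≥ 7, and 7 > 5. Contradiction.

Unsatisfiable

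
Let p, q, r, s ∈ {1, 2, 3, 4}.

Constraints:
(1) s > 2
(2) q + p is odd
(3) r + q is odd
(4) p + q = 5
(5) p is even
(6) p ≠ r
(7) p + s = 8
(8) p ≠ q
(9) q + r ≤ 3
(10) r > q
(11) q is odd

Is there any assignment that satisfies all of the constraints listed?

Satisfiable

One satisfying assignment is p = 4, q = 1, r = 2, s = 4.
For the less obvious constraints — constraint 4: p + q = 5; constraint 7: p + s = 8; constraint 9: q + r = 3 — and the others hold by inspection.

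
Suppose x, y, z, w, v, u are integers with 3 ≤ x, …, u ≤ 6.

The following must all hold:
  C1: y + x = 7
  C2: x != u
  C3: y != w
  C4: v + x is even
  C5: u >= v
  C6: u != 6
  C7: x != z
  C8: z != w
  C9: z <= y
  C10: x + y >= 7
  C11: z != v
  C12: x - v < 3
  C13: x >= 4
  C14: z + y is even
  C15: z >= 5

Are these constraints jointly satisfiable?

Unsatisfiable

From constraints 9 and 15: y ≥ z ≥ 5. From constraint 13: x ≥ 4. Hence y + x ≥ 9. But constraint 1 requires y + x = 7, and 7 < 9. Contradiction.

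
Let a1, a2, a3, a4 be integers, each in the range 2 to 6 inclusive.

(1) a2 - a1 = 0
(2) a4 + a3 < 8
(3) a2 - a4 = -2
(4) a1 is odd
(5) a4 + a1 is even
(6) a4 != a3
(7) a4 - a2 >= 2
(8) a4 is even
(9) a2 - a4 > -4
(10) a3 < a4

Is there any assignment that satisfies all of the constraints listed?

Constraint 8 makes a4 even and constraint 4 makes a1 odd, so a4 + a1 must be odd. Constraint 5 says a4 + a1 is even — contradiction.

Unsatisfiable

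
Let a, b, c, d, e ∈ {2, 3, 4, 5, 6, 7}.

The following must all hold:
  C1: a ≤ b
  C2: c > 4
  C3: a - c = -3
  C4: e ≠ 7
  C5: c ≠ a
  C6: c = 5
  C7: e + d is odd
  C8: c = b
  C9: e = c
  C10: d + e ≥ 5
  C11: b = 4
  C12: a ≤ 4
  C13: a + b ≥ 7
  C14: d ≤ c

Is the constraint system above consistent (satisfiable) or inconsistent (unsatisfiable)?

Constraint 6 fixes c = 5 and constraint 11 fixes b = 4, but constraint 8 requires c = b. Since 5 ≠ 4, contradiction.

Unsatisfiable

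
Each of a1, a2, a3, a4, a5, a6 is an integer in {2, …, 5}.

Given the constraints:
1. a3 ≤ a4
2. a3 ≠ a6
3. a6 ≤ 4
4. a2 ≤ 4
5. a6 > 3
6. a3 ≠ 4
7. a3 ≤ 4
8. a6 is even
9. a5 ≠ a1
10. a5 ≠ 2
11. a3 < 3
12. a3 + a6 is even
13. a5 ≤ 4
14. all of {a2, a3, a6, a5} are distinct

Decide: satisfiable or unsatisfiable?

Unsatisfiable

Constraints 3, 4, 7, and 13 confine each of a2, a3, a6, a5 to the 3 values {2, …, 4} (the domain already gives each ≥ 2).
Constraint 14 requires all 4 of them to be distinct, but only 3 values are available — impossible by the pigeonhole principle.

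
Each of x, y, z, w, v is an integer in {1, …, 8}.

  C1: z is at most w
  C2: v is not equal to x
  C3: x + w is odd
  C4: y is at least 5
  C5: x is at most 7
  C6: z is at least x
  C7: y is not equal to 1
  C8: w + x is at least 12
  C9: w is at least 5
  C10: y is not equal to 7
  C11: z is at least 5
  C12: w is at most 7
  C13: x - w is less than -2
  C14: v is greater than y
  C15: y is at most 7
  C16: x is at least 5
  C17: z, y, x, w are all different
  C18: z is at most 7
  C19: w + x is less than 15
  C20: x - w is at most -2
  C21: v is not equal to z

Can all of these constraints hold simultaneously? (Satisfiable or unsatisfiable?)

Unsatisfiable

Constraints 4, 5, 9, 11, 12, 15, 16, and 18 confine each of z, y, x, w to the 3 values {5, …, 7}.
Constraint 17 requires all 4 of them to be distinct, but only 3 values are available — impossible by the pigeonhole principle.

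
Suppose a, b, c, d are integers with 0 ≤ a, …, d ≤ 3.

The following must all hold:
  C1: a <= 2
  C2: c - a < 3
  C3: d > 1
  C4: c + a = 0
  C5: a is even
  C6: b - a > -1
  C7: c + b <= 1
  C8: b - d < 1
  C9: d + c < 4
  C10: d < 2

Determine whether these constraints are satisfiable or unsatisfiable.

From constraint 3: d ≥ 2. From constraint 10: d ≤ 1. But 1 < 2, so no value of d works.

Unsatisfiable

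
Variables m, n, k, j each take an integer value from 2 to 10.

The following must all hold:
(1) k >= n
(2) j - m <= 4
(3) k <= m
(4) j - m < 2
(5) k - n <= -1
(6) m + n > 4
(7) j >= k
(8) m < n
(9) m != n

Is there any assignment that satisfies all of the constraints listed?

Unsatisfiable

Constraints 1, 3, and 8 give n ≤ k, k ≤ m, m < n. Chaining: n ≤ k ≤ m < n, which forces n < n — impossible.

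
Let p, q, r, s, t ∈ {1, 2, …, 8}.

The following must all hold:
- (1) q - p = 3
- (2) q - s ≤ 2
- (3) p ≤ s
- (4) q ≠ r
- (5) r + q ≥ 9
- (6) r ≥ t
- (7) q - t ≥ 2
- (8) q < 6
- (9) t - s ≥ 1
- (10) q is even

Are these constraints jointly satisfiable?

Constraints 2, 7, and 9 give q − t ≥ 2, t − s ≥ 1, s − q ≥ -2.
Adding all 3 inequalities: the left sides telescope to 0, and the right sides sum to 2 + 1 + (-2) = 1. So 0 ≥ 1, which is false.

Unsatisfiable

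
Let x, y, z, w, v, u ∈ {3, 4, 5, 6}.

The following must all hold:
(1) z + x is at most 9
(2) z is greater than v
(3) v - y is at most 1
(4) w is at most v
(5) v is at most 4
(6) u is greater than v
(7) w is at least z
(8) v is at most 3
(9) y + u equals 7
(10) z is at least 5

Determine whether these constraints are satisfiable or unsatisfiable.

From constraints 7 and 10: w ≥ z and z ≥ 5, so w ≥ 5. From constraints 4 and 8: w ≤ v and v ≤ 3, so w ≤ 3. But 3 < 5, so no value of w works.

Unsatisfiable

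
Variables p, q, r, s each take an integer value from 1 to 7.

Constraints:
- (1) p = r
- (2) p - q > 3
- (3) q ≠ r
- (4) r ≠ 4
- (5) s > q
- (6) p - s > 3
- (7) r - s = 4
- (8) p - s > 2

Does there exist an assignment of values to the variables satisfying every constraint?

The assignment p = 6, q = 1, r = 6, s = 2 works:
  constraint 2 holds since p - q = 5.
  constraint 6 holds since p - s = 4.
The rest check out directly.

Satisfiable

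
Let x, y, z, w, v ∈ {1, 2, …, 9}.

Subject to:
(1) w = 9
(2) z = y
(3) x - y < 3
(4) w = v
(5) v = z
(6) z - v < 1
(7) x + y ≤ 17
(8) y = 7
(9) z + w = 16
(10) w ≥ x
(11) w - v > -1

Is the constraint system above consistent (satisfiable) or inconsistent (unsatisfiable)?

Constraint 1 fixes w = 9 and constraint 8 fixes y = 7. Constraints 2, 4, and 5 give w = v = z = y, so w = y. But 9 ≠ 7 — contradiction.

Unsatisfiable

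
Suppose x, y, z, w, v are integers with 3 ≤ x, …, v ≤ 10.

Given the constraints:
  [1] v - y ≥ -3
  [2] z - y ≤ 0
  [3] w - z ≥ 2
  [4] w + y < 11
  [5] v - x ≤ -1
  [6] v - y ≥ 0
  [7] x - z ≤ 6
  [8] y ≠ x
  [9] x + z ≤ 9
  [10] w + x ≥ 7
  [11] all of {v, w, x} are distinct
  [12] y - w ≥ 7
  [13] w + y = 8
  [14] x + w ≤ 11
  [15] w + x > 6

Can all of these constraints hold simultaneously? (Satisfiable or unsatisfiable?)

Unsatisfiable

Constraints 1, 3, 5, 7, and 12 give w − z ≥ 2, z − x ≥ -6, x − v ≥ 1, v − y ≥ -3, y − w ≥ 7.
Adding all 5 inequalities: the left sides telescope to 0, and the right sides sum to 2 + (-6) + 1 + (-3) + 7 = 1. So 0 ≥ 1, which is false.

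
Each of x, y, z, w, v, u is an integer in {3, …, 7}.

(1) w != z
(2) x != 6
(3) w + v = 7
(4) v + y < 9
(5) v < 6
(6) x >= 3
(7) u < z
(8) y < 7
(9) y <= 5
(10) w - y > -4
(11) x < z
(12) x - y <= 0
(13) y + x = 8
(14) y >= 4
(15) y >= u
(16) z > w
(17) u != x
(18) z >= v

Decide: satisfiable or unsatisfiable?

The assignment x = 4, y = 4, z = 6, w = 3, v = 4, u = 3 works:
  constraint 3 holds since w + v = 7.
  constraint 4 holds since v + y = 8.
  constraint 10 holds since w - y = -1.
The rest check out directly.

Satisfiable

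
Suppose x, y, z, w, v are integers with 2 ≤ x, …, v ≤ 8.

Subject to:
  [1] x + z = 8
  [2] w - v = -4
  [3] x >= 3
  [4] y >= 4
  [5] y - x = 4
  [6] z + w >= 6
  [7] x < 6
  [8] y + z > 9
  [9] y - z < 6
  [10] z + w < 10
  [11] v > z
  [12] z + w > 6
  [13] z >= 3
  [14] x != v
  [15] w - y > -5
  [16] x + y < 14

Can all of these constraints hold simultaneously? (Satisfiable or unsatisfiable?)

Setting (x, y, z, w, v) = (4, 8, 4, 4, 8) satisfies everything: constraint 1: x + z = 8; constraint 2: w - v = -4; constraint 5: y - x = 4, and the others follow.

Satisfiable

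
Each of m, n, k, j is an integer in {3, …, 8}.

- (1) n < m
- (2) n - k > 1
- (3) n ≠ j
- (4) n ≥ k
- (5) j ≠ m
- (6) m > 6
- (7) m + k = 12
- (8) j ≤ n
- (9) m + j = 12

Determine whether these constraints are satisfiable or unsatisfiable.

Satisfiable

Try m = 8, n = 6, k = 4, j = 4.
Check constraint 2: n - k = 2; constraint 7: m + k = 12; constraint 9: m + j = 12. The remaining constraints are straightforward to verify.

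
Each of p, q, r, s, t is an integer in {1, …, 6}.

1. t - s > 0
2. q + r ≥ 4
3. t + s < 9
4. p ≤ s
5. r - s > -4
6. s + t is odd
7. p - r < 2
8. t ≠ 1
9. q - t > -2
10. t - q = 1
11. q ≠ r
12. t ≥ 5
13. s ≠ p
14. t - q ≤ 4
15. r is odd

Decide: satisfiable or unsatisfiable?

Satisfiable

The assignment p = 1, q = 4, r = 1, s = 2, t = 5 works:
  constraint 1 holds since t - s = 3.
  constraint 2 holds since q + r = 5.
  constraint 3 holds since t + s = 7.
The rest check out directly.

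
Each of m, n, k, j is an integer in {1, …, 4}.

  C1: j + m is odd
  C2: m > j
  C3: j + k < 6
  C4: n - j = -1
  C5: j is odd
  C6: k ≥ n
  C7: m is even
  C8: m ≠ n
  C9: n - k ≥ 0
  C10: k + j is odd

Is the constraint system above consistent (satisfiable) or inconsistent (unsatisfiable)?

Setting (m, n, k, j) = (4, 2, 2, 3) satisfies everything: constraint 3: j + k = 5; constraint 4: n - j = -1, and the others follow.

Satisfiable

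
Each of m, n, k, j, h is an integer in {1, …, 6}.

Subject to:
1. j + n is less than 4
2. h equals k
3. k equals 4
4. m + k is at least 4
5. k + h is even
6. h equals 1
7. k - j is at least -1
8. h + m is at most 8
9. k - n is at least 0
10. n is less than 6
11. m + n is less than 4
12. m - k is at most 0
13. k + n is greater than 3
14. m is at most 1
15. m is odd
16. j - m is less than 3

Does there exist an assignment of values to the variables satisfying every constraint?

Constraint 6 fixes h = 1 and constraint 3 fixes k = 4, but constraint 2 requires h = k. Since 1 ≠ 4, contradiction.

Unsatisfiable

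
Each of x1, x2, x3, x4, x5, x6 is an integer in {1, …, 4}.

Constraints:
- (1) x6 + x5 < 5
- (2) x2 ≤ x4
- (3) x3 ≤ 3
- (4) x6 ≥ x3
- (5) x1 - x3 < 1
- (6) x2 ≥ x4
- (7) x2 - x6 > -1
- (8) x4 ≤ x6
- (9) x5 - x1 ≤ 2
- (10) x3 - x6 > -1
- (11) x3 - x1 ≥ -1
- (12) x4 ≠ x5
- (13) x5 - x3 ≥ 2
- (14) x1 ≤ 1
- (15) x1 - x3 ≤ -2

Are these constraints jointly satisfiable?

Unsatisfiable

Constraints 9, 13, and 15 give x1 − x5 ≥ -2, x5 − x3 ≥ 2, x3 − x1 ≥ 2.
Adding all 3 inequalities: the left sides telescope to 0, and the right sides sum to (-2) + 2 + 2 = 2. So 0 ≥ 2, which is false.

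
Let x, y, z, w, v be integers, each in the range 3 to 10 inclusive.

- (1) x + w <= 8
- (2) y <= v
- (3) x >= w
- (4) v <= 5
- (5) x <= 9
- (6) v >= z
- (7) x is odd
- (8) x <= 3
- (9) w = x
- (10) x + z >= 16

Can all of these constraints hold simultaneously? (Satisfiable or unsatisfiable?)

Unsatisfiable

From constraint 5: x ≤ 9. From constraints 4 and 6: z ≤ v ≤ 5. Hence x + z ≤ 14. But constraint 10 requires x + z ≥ 16, and 16 > 14. Contradiction.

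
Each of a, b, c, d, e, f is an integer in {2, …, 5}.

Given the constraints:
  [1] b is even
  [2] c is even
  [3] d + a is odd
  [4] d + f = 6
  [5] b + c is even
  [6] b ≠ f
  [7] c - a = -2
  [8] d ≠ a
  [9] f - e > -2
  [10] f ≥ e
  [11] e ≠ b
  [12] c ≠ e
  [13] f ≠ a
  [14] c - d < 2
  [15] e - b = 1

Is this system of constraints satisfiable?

Satisfiable

Take a = 4, b = 2, c = 2, d = 3, e = 3, f = 3. Then constraint 4: d + f = 6; constraint 7: c - a = -2; constraint 9: f - e = 0, and every other listed constraint is also met.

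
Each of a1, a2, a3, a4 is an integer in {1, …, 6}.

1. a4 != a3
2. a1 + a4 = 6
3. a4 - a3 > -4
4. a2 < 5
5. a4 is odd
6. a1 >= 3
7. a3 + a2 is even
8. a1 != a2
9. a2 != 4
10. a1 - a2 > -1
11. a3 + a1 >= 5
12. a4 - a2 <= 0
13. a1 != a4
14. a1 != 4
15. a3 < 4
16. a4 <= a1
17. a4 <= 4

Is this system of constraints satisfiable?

Satisfiable

Take a1 = 5, a2 = 3, a3 = 3, a4 = 1. Then constraint 2: a1 + a4 = 6; constraint 3: a4 - a3 = -2; constraint 10: a1 - a2 = 2, and every other listed constraint is also met.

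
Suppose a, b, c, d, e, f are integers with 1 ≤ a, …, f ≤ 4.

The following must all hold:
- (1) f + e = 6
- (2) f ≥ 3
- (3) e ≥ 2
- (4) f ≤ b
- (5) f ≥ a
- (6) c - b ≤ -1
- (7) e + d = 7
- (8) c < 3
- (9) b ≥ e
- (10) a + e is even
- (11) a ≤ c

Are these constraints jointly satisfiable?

Take a = 1, b = 3, c = 1, d = 4, e = 3, f = 3. Then constraint 1: f + e = 6; constraint 6: c - b = -2, and every other listed constraint is also met.

Satisfiable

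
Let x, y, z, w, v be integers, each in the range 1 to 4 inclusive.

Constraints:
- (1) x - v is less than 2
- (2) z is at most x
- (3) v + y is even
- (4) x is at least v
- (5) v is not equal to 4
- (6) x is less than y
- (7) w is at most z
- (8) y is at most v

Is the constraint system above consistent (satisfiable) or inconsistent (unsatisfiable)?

Constraints 4, 6, and 8 give v ≤ x, x < y, y ≤ v. Chaining: v ≤ x < y ≤ v, which forces v < v — impossible.

Unsatisfiable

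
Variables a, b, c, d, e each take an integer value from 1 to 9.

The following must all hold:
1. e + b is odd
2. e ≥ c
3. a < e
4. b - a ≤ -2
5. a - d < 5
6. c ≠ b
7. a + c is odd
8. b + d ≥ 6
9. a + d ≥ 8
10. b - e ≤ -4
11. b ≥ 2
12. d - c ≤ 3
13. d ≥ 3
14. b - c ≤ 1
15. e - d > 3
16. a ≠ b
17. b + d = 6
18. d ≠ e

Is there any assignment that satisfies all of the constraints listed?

One satisfying assignment is a = 7, b = 2, c = 4, d = 4, e = 9.
For the less obvious constraints — constraint 4: b - a = -5; constraint 5: a - d = 3 — and the others hold by inspection.

Satisfiable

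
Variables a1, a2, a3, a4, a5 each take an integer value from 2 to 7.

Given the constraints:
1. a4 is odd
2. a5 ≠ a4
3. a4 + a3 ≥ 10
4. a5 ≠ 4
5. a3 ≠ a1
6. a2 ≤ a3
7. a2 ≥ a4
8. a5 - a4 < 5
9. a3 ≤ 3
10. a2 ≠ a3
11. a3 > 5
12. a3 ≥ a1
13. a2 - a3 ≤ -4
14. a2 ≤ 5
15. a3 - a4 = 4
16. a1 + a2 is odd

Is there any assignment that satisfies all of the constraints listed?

Unsatisfiable

From constraints 7 and 14: a4 ≤ a2 ≤ 5. From constraint 9: a3 ≤ 3. Hence a4 + a3 ≤ 8. But constraint 3 requires a4 + a3 ≥ 10, and 10 > 8. Contradiction.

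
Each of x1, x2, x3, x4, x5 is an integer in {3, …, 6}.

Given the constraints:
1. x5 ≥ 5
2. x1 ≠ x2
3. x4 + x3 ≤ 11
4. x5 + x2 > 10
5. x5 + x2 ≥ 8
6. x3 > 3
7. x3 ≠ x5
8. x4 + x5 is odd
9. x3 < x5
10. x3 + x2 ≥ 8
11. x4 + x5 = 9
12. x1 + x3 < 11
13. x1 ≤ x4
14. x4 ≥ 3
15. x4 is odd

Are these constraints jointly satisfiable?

Satisfiable

One satisfying assignment is x1 = 3, x2 = 5, x3 = 5, x4 = 3, x5 = 6.
For the less obvious constraints — constraint 3: x4 + x3 = 8; constraint 4: x5 + x2 = 11 — and the others hold by inspection.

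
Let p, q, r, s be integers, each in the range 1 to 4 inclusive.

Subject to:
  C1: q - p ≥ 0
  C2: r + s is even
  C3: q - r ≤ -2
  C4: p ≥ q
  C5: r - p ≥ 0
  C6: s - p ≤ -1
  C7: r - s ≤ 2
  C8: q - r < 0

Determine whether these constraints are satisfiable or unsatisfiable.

Unsatisfiable

Constraints 1, 3, 6, and 7 give s − r ≥ -2, r − q ≥ 2, q − p ≥ 0, p − s ≥ 1.
Adding all 4 inequalities: the left sides telescope to 0, and the right sides sum to (-2) + 2 + 0 + 1 = 1. So 0 ≥ 1, which is false.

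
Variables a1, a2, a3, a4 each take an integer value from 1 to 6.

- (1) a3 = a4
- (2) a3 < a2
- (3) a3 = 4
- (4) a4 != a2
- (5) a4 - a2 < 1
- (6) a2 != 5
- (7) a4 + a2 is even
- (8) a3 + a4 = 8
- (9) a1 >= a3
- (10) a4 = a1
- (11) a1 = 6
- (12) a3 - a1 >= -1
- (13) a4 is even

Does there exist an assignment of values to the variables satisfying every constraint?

Constraint 3 fixes a3 = 4 and constraint 11 fixes a1 = 6. Constraints 1 and 10 give a3 = a4 = a1, so a3 = a1. But 4 ≠ 6 — contradiction.

Unsatisfiable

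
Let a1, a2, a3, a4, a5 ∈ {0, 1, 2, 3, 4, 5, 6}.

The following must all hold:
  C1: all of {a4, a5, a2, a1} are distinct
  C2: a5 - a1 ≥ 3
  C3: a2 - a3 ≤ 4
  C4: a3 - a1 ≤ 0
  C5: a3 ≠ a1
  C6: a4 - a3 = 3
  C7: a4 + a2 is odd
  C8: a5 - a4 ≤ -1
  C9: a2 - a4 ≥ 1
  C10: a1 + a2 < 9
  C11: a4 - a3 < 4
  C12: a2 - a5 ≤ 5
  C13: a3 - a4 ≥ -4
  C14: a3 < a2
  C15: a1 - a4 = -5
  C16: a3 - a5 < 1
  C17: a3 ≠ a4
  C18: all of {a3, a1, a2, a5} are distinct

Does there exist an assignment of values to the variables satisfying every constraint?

Constraints 2, 3, 4, 8, and 9 give a3 − a2 ≥ -4, a2 − a4 ≥ 1, a4 − a5 ≥ 1, a5 − a1 ≥ 3, a1 − a3 ≥ 0.
Adding all 5 inequalities: the left sides telescope to 0, and the right sides sum to (-4) + 1 + 1 + 3 + 0 = 1. So 0 ≥ 1, which is false.

Unsatisfiable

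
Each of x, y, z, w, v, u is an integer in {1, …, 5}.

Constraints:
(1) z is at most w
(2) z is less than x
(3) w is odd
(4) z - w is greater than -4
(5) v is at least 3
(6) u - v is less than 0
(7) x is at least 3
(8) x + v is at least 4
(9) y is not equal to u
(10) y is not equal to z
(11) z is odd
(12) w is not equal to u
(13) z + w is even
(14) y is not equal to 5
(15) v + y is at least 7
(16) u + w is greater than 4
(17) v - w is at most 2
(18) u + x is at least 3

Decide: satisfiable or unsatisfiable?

Satisfiable

The assignment x = 4, y = 4, z = 1, w = 3, v = 3, u = 2 works:
  constraint 4 holds since z - w = -2.
  constraint 6 holds since u - v = -1.
  constraint 8 holds since x + v = 7.
The rest check out directly.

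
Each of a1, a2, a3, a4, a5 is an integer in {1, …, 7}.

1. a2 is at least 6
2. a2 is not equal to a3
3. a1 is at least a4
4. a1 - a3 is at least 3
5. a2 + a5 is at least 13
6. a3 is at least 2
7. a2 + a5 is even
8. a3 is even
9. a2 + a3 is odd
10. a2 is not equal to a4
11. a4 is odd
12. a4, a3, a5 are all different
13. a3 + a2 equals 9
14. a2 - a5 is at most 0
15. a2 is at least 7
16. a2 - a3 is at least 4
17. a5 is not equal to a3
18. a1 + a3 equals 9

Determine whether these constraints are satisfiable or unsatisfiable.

Satisfiable

Setting (a1, a2, a3, a4, a5) = (7, 7, 2, 5, 7) satisfies everything: constraint 4: a1 - a3 = 5; constraint 5: a2 + a5 = 14; constraint 13: a3 + a2 = 9, and the others follow.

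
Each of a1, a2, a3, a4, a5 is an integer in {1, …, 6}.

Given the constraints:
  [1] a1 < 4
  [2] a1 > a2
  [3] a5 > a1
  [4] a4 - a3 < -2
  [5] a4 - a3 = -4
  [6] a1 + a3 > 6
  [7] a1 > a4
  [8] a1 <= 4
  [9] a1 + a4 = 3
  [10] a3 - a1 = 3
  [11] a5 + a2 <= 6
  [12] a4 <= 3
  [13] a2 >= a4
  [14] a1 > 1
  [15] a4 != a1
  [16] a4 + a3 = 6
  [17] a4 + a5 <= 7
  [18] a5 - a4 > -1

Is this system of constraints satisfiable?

The assignment a1 = 2, a2 = 1, a3 = 5, a4 = 1, a5 = 3 works:
  constraint 4 holds since a4 - a3 = -4.
  constraint 5 holds since a4 - a3 = -4.
  constraint 6 holds since a1 + a3 = 7.
The rest check out directly.

Satisfiable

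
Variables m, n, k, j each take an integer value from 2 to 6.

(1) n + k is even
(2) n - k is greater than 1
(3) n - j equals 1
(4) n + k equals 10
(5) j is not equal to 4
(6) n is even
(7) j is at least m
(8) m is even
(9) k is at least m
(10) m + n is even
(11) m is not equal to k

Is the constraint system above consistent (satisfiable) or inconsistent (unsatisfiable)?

Take m = 2, n = 6, k = 4, j = 5. Then constraint 2: n - k = 2; constraint 3: n - j = 1; constraint 4: n + k = 10, and every other listed constraint is also met.

Satisfiable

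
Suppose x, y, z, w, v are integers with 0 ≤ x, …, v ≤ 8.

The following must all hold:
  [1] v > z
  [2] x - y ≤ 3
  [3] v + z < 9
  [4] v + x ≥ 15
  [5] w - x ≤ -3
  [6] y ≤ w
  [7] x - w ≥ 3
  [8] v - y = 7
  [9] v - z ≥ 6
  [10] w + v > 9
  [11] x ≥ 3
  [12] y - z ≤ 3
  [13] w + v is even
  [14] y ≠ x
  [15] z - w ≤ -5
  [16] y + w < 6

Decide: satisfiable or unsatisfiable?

Unsatisfiable

Constraints 2, 5, 12, and 15 give z − y ≥ -3, y − x ≥ -3, x − w ≥ 3, w − z ≥ 5.
Adding all 4 inequalities: the left sides telescope to 0, and the right sides sum to (-3) + (-3) + 3 + 5 = 2. So 0 ≥ 2, which is false.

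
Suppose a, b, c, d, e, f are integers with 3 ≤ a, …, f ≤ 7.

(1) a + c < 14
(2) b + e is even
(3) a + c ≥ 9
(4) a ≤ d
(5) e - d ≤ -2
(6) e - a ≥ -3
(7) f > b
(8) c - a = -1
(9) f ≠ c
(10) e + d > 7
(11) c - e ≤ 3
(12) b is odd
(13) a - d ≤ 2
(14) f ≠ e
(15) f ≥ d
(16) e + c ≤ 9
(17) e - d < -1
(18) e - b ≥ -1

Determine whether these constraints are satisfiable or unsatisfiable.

Satisfiable

Setting (a, b, c, d, e, f) = (6, 3, 5, 6, 3, 7) satisfies everything: constraint 1: a + c = 11; constraint 3: a + c = 11, and the others follow.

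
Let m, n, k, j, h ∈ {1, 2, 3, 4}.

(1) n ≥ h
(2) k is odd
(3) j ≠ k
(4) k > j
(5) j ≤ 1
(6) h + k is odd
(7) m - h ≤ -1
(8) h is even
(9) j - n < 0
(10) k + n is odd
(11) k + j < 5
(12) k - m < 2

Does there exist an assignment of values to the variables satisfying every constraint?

Satisfiable

Take m = 2, n = 4, k = 3, j = 1, h = 4. Then constraint 7: m - h = -2; constraint 9: j - n = -3; constraint 11: k + j = 4, and every other listed constraint is also met.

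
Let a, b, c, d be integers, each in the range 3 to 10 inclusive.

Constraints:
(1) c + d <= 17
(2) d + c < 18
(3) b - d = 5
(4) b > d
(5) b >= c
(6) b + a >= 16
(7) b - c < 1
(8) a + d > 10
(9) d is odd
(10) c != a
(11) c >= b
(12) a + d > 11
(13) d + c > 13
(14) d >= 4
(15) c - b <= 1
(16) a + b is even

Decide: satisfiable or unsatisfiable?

Satisfiable

Setting (a, b, c, d) = (8, 10, 10, 5) satisfies everything: constraint 1: c + d = 15; constraint 2: d + c = 15, and the others follow.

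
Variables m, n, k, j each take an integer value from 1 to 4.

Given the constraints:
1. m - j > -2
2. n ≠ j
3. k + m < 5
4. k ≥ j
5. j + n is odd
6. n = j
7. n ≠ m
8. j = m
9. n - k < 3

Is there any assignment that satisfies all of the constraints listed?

From constraints 6 and 8, n = j = m, so n = m. But constraint 7 says n ≠ m. Contradiction.

Unsatisfiable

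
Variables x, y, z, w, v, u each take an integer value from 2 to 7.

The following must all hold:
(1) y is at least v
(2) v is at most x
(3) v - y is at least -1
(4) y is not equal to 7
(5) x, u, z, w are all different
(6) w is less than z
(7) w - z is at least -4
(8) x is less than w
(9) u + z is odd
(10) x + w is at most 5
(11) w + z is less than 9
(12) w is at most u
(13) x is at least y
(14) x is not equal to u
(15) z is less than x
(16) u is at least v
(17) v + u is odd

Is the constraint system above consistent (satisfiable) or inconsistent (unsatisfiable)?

Constraints 6, 8, and 15 give w < z, z < x, x < w. Chaining: w < z < x < w, which forces w < w — impossible.

Unsatisfiable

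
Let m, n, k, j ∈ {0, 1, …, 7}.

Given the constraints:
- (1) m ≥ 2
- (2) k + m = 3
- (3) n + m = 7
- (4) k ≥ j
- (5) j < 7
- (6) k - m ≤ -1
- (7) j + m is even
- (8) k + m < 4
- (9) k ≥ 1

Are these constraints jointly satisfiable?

Satisfiable

Take m = 2, n = 5, k = 1, j = 0. Then constraint 2: k + m = 3; constraint 3: n + m = 7, and every other listed constraint is also met.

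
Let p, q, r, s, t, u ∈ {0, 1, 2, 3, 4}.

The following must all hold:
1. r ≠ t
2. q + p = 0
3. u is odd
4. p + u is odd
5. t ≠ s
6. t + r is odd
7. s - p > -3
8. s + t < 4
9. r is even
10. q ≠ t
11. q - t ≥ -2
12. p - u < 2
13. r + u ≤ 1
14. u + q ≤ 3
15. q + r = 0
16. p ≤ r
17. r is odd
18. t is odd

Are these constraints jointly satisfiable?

Unsatisfiable

Constraint 18 makes t odd and constraint 17 makes r odd, so t + r must be even. Constraint 6 says t + r is odd — contradiction.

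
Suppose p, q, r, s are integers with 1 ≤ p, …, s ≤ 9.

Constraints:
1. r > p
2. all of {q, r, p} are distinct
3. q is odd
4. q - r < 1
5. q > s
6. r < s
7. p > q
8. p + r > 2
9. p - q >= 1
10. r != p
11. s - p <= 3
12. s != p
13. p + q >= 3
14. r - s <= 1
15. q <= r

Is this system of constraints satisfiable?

Unsatisfiable

Constraints 1, 5, 6, and 7 give p < r, r < s, s < q, q < p. Chaining: p < r < s < q < p, which forces p < p — impossible.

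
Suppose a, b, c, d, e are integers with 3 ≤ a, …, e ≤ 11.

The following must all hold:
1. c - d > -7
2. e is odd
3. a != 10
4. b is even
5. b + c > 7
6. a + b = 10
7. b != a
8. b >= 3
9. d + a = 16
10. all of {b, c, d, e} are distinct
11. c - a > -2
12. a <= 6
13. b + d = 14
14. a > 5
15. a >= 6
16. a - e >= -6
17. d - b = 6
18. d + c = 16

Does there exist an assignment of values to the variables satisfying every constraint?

One satisfying assignment is a = 6, b = 4, c = 6, d = 10, e = 9.
For the less obvious constraints — constraint 1: c - d = -4; constraint 5: b + c = 10 — and the others hold by inspection.

Satisfiable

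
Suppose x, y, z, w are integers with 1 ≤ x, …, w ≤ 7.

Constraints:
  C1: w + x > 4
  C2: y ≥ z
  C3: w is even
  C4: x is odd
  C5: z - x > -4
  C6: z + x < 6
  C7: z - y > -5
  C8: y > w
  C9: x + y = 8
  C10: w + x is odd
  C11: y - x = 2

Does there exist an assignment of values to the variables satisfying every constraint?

Take x = 3, y = 5, z = 2, w = 2. Then constraint 1: w + x = 5; constraint 5: z - x = -1, and every other listed constraint is also met.

Satisfiable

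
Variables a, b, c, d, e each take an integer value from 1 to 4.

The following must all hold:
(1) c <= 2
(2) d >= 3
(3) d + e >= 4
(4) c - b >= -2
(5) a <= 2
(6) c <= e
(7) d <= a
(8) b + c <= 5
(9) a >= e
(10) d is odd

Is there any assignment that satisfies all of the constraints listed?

From constraint 2: d ≥ 3. From constraints 5 and 7: d ≤ a and a ≤ 2, so d ≤ 2. But 2 < 3, so no value of d works.

Unsatisfiable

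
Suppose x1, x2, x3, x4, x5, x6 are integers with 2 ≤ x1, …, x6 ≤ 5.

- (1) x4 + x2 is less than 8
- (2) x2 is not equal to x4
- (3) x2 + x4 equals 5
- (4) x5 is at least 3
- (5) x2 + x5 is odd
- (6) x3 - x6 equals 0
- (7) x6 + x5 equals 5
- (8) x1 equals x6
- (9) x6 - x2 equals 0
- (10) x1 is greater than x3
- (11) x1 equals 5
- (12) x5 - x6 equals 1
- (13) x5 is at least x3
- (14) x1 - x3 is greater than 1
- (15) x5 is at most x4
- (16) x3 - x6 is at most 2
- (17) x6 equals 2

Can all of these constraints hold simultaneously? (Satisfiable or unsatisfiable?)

Constraint 11 fixes x1 = 5 and constraint 17 fixes x6 = 2, but constraint 8 requires x1 = x6. Since 5 ≠ 2, contradiction.

Unsatisfiable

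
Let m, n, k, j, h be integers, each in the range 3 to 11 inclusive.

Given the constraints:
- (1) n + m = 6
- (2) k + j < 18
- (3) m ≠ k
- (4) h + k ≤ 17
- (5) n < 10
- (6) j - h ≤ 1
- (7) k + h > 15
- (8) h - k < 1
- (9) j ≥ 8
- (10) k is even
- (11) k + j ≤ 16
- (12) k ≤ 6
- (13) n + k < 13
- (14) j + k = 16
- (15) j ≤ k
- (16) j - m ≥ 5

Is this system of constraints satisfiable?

Unsatisfiable

From constraint 9: j ≥ 8. From constraints 12 and 15: j ≤ k and k ≤ 6, so j ≤ 6. But 6 < 8, so no value of j works.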